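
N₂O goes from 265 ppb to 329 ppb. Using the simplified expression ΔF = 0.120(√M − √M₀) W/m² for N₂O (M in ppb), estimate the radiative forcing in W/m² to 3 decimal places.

ΔF = 0.223 W/m²

N₂O: 0.120 × (√329 − √265) = 0.120 × (18.1384 − 16.2788) = 0.120 × 1.8596 = 0.2232 W/m².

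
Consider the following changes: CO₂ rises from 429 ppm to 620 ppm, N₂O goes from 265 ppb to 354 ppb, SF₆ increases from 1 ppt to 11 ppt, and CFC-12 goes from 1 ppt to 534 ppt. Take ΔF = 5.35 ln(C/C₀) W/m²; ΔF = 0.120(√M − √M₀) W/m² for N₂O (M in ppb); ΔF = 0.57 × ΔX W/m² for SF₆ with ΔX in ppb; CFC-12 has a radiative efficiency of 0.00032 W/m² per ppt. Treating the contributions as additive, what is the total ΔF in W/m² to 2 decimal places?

ΔF = 2.45 W/m²

CO₂: 5.35 × ln(620/429) = 5.35 × ln(1.44522) = 5.35 × 0.36826 = 1.9702 W/m².
N₂O: 0.120 × (√354 − √265) = 0.120 × (18.8149 − 16.2788) = 0.120 × 2.5361 = 0.3043 W/m².
SF₆: Δ = 11 − 1 = 10 ppt = 0.010 ppb; ΔF = 0.57 × 0.010 = 0.0057 W/m².
CFC-12: ΔF = 0.00032 × (534 − 1) = 0.00032 × 533 = 0.1706 W/m².
Total ΔF = 1.9702 + 0.3043 + 0.0057 + 0.1706 = 2.4508 W/m².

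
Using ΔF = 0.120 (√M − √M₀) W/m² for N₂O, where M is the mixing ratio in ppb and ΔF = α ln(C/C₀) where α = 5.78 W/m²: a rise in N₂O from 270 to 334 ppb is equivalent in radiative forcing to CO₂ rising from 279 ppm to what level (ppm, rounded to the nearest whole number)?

N₂O forcing: 0.120 × (√334 − √270) = 0.120 × (18.2757 − 16.4317) = 0.120 × 1.8440 = 0.22128 W/m².
Set 5.78 ln(C/279) = 0.22128: ln(C/279) = 0.22128/5.78 = 0.03828, so C = 279 × e^0.03828 = 279 × 1.03902 = 289.89 ppm.

C ≈ 290 ppm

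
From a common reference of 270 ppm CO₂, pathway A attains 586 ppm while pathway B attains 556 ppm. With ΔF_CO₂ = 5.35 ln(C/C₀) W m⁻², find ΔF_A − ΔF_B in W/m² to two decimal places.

ΔF_A = 5.35 ln(586/270) = 5.35 × 0.77490 = 4.1457 W/m².
ΔF_B = 5.35 ln(556/270) = 5.35 × 0.72235 = 3.8646 W/m².
Difference: 4.1457 − 3.8646 = 0.2811 W/m².

ΔF_A − ΔF_B = 0.28 W/m²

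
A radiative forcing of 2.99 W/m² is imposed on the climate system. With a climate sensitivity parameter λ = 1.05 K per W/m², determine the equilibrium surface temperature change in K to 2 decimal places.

ΔT = λ ΔF = 1.05 × 2.99 = 3.1395 K.

ΔT = 3.14 K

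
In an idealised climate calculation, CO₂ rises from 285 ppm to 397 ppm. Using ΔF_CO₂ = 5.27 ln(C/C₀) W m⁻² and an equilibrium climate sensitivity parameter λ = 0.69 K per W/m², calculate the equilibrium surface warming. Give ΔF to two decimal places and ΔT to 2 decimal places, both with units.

ΔF = 1.75 W/m²; ΔT = 1.21 K

CO₂: 5.27 × ln(397/285) = 5.27 × ln(1.39298) = 5.27 × 0.33145 = 1.7467 W/m².
ΔT = λ ΔF = 0.69 × 1.75 = 1.2075 K.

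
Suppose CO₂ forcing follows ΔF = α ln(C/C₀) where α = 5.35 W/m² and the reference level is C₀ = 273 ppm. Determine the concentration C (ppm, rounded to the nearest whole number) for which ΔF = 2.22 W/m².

C ≈ 413 ppm

Set 5.35 ln(C/273) = 2.22, so ln(C/273) = 2.22/5.35 = 0.41495.
Then C/273 = e^0.41495 = 1.51430, giving C = 273 × 1.51430 = 413.40 ppm.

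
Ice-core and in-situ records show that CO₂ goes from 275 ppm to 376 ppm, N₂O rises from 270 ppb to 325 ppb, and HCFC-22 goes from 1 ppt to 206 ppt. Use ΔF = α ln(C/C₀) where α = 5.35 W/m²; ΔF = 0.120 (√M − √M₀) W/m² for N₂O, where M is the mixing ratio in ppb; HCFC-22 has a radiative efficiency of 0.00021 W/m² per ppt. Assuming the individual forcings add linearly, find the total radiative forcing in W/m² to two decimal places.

ΔF = 1.91 W/m²

CO₂: 5.35 × ln(376/275) = 5.35 × ln(1.36727) = 5.35 × 0.31282 = 1.6736 W/m².
N₂O: 0.120 × (√325 − √270) = 0.120 × (18.0278 − 16.4317) = 0.120 × 1.5961 = 0.1915 W/m².
HCFC-22: ΔF = 0.00021 × (206 − 1) = 0.00021 × 205 = 0.0431 W/m².
Total ΔF = 1.6736 + 0.1915 + 0.0431 = 1.9082 W/m².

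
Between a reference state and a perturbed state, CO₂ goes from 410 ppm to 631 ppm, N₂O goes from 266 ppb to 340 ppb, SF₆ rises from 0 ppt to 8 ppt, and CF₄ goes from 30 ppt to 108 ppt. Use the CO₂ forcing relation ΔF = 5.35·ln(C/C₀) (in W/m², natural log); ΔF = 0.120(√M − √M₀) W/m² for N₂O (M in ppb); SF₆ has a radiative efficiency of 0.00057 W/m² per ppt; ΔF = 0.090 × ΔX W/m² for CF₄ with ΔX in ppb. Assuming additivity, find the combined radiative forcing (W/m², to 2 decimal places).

CO₂: 5.35 × ln(631/410) = 5.35 × ln(1.53902) = 5.35 × 0.43115 = 2.3067 W/m².
N₂O: 0.120 × (√340 − √266) = 0.120 × (18.4391 − 16.3095) = 0.120 × 2.1296 = 0.2556 W/m².
SF₆: ΔF = 0.00057 × (8 − 0) = 0.00057 × 8 = 0.0046 W/m².
CF₄: Δ = 108 − 30 = 78 ppt = 0.078 ppb; ΔF = 0.090 × 0.078 = 0.0070 W/m².
Total ΔF = 2.3067 + 0.2556 + 0.0046 + 0.0070 = 2.5739 W/m².

ΔF = 2.57 W/m²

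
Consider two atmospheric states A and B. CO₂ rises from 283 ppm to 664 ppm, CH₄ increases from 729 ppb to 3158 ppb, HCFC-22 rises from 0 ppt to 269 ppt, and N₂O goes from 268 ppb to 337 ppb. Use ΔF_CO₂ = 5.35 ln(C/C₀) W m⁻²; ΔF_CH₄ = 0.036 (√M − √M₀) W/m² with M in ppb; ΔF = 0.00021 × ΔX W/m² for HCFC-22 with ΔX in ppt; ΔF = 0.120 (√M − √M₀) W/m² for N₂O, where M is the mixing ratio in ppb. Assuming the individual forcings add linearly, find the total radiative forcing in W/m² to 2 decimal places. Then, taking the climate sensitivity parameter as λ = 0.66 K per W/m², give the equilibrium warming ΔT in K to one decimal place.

ΔF = 5.91 W/m²; ΔT = 3.9 K

CO₂: 5.35 × ln(664/283) = 5.35 × ln(2.34629) = 5.35 × 0.85284 = 4.5627 W/m².
CH₄: 0.036 × (√3158 − √729) = 0.036 × (56.1961 − 27.0000) = 0.036 × 29.1961 = 1.0511 W/m².
HCFC-22: ΔF = 0.00021 × (269 − 0) = 0.00021 × 269 = 0.0565 W/m².
N₂O: 0.120 × (√337 − √268) = 0.120 × (18.3576 − 16.3707) = 0.120 × 1.9869 = 0.2384 W/m².
Total ΔF = 4.5627 + 1.0511 + 0.0565 + 0.2384 = 5.9087 W/m².
ΔT = λ ΔF = 0.66 × 5.91 = 3.9006 K.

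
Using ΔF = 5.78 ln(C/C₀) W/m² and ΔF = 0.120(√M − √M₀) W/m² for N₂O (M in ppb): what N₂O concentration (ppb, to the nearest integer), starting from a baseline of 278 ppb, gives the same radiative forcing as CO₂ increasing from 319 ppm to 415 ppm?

M ≈ 861 ppb

CO₂ forcing: 5.78 × ln(415/319) = 5.78 × 0.263087 = 1.52064 W/m².
Set 0.120(√M − √278) = 1.52064: √M = 1.52064/0.120 + √278 = 12.6720 + 16.6733 = 29.3453.
M = (29.3453)² = 861.15 ppb.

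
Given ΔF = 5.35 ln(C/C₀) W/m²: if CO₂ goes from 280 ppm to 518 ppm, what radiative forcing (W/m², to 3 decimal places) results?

ΔF = 3.291 W/m²

CO₂: 5.35 × ln(518/280) = 5.35 × ln(1.85000) = 5.35 × 0.61519 = 3.2913 W/m².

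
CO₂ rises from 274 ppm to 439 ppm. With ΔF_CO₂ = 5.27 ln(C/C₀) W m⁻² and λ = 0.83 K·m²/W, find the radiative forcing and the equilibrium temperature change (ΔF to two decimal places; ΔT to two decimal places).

ΔF = 2.48 W/m²; ΔT = 2.06 K

CO₂: 5.27 × ln(439/274) = 5.27 × ln(1.60219) = 5.27 × 0.47137 = 2.4841 W/m².
ΔT = λ ΔF = 0.83 × 2.48 = 2.0584 K.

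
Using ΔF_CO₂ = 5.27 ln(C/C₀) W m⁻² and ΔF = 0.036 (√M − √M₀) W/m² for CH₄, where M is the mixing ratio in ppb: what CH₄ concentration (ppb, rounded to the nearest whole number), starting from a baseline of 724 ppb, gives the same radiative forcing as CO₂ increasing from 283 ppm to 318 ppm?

M ≈ 1934 ppb

CO₂ forcing: 5.27 × ln(318/283) = 5.27 × 0.116604 = 0.61450 W/m².
Set 0.036(√M − √724) = 0.61450: √M = 0.61450/0.036 + √724 = 17.0694 + 26.9072 = 43.9766.
M = (43.9766)² = 1933.94 ppb.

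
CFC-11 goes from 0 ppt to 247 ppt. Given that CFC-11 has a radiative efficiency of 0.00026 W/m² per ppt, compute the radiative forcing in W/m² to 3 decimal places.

CFC-11: ΔF = 0.00026 × (247 − 0) = 0.00026 × 247 = 0.0642 W/m².

ΔF = 0.064 W/m²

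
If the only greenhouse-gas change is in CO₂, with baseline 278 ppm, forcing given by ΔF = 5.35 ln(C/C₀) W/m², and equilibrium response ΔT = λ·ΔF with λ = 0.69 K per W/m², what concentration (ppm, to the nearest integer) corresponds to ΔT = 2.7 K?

Required forcing: ΔF = ΔT/λ = 2.7/0.69 = 3.9130 W/m².
Then ln(C/278) = ΔF/5.35 = 3.9130/5.35 = 0.73140.
So C = 278 × e^0.73140 = 278 × 2.07799 = 577.68 ppm.

C ≈ 578 ppm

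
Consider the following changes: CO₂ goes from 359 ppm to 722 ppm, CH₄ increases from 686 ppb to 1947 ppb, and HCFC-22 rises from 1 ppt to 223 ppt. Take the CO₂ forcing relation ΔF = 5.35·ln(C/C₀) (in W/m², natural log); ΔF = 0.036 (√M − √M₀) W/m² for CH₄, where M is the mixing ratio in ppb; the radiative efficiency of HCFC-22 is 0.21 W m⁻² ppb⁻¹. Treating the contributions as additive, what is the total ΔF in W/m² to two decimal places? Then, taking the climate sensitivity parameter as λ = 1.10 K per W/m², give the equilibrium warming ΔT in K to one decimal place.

ΔF = 4.43 W/m²; ΔT = 4.9 K

CO₂: 5.35 × ln(722/359) = 5.35 × ln(2.01114) = 5.35 × 0.69870 = 3.7380 W/m².
CH₄: 0.036 × (√1947 − √686) = 0.036 × (44.1248 − 26.1916) = 0.036 × 17.9332 = 0.6456 W/m².
HCFC-22: Δ = 223 − 1 = 222 ppt = 0.222 ppb; ΔF = 0.21 × 0.222 = 0.0466 W/m².
Total ΔF = 3.7380 + 0.6456 + 0.0466 = 4.4302 W/m².
ΔT = λ ΔF = 1.10 × 4.43 = 4.8730 K.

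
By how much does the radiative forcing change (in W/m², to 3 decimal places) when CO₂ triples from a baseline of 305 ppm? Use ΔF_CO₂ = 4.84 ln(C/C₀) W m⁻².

Because the forcing depends only on the ratio C/C₀, the initial concentration does not enter.
ΔF = 4.84 × ln(3) = 4.84 × 1.09861 = 5.3173 W/m².

ΔF = 5.317 W/m²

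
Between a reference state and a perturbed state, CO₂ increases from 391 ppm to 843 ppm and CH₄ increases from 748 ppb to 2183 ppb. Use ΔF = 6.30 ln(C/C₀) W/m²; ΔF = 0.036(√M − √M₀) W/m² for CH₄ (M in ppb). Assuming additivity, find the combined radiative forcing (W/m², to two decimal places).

ΔF = 5.54 W/m²

CO₂: 6.30 × ln(843/391) = 6.30 × ln(2.15601) = 6.30 × 0.76826 = 4.8400 W/m².
CH₄: 0.036 × (√2183 − √748) = 0.036 × (46.7226 − 27.3496) = 0.036 × 19.3730 = 0.6974 W/m².
Total ΔF = 4.8400 + 0.6974 = 5.5374 W/m².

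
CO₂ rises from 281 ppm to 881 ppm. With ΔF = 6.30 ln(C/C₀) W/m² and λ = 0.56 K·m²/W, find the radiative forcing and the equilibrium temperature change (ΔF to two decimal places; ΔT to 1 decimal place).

CO₂: 6.30 × ln(881/281) = 6.30 × ln(3.13523) = 6.30 × 1.14270 = 7.1990 W/m².
ΔT = λ ΔF = 0.56 × 7.20 = 4.0320 K.

ΔF = 7.20 W/m²; ΔT = 4.0 K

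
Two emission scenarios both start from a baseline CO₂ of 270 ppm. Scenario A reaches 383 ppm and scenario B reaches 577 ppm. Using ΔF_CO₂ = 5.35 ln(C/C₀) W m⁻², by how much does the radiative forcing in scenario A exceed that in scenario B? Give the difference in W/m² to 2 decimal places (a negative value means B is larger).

ΔF_A − ΔF_B = -2.19 W/m²

ΔF_A = 5.35 ln(383/270) = 5.35 × 0.34961 = 1.8704 W/m².
ΔF_B = 5.35 ln(577/270) = 5.35 × 0.75942 = 4.0629 W/m².
Difference: 1.8704 − 4.0629 = -2.1925 W/m².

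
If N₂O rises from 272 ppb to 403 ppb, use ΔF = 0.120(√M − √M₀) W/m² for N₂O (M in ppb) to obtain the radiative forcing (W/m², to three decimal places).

ΔF = 0.430 W/m²

N₂O: 0.120 × (√403 − √272) = 0.120 × (20.0749 − 16.4924) = 0.120 × 3.5825 = 0.4299 W/m².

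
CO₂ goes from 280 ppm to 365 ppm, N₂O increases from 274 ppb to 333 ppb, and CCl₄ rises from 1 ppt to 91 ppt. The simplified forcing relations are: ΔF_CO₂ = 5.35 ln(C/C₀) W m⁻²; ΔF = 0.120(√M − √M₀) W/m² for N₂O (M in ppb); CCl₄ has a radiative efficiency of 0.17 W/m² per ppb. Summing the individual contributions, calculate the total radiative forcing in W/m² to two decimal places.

ΔF = 1.64 W/m²

CO₂: 5.35 × ln(365/280) = 5.35 × ln(1.30357) = 5.35 × 0.26511 = 1.4183 W/m².
N₂O: 0.120 × (√333 − √274) = 0.120 × (18.2483 − 16.5529) = 0.120 × 1.6954 = 0.2034 W/m².
CCl₄: Δ = 91 − 1 = 90 ppt = 0.090 ppb; ΔF = 0.17 × 0.090 = 0.0153 W/m².
Total ΔF = 1.4183 + 0.2034 + 0.0153 = 1.6370 W/m².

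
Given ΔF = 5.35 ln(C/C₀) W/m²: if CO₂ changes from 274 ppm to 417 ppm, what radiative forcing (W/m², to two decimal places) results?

CO₂: 5.35 × ln(417/274) = 5.35 × ln(1.52190) = 5.35 × 0.41996 = 2.2468 W/m².

ΔF = 2.25 W/m²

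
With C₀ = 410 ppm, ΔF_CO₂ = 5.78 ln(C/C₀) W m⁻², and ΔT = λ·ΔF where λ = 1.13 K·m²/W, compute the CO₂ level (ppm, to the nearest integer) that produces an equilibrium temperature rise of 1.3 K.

C ≈ 500 ppm

Required forcing: ΔF = ΔT/λ = 1.3/1.13 = 1.1504 W/m².
Then ln(C/410) = ΔF/5.78 = 1.1504/5.78 = 0.19903.
So C = 410 × e^0.19903 = 410 × 1.22022 = 500.29 ppm.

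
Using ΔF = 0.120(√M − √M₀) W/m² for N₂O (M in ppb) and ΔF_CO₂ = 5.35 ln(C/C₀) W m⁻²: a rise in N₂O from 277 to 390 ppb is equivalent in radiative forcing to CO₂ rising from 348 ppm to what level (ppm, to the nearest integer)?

N₂O forcing: 0.120 × (√390 − √277) = 0.120 × (19.7484 − 16.6433) = 0.120 × 3.1051 = 0.37261 W/m².
Set 5.35 ln(C/348) = 0.37261: ln(C/348) = 0.37261/5.35 = 0.06965, so C = 348 × e^0.06965 = 348 × 1.07213 = 373.10 ppm.

C ≈ 373 ppm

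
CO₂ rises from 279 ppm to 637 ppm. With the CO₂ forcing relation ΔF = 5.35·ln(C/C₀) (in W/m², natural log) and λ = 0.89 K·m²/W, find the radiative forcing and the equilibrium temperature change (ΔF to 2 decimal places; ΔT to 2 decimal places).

ΔF = 4.42 W/m²; ΔT = 3.93 K

CO₂: 5.35 × ln(637/279) = 5.35 × ln(2.28315) = 5.35 × 0.82556 = 4.4167 W/m².
ΔT = λ ΔF = 0.89 × 4.42 = 3.9338 K.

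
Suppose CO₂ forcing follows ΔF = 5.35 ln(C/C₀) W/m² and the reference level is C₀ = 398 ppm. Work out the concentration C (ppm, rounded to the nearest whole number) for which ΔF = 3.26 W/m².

Set 5.35 ln(C/398) = 3.26, so ln(C/398) = 3.26/5.35 = 0.60935.
Then C/398 = e^0.60935 = 1.83924, giving C = 398 × 1.83924 = 732.02 ppm.

C ≈ 732 ppm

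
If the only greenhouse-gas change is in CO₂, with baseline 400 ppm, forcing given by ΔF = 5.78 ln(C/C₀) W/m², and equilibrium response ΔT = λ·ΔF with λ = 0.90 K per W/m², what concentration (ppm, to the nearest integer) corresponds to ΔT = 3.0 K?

Required forcing: ΔF = ΔT/λ = 3.0/0.90 = 3.3333 W/m².
Then ln(C/400) = ΔF/5.78 = 3.3333/5.78 = 0.57670.
So C = 400 × e^0.57670 = 400 × 1.78015 = 712.06 ppm.

C ≈ 712 ppm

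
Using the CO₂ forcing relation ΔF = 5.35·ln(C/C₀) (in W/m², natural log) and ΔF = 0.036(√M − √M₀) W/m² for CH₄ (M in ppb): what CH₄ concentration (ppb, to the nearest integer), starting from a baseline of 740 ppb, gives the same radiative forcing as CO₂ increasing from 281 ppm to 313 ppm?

M ≈ 1869 ppb

CO₂ forcing: 5.35 × ln(313/281) = 5.35 × 0.107849 = 0.57699 W/m².
Set 0.036(√M − √740) = 0.57699: √M = 0.57699/0.036 + √740 = 16.0275 + 27.2029 = 43.2304.
M = (43.2304)² = 1868.87 ppb.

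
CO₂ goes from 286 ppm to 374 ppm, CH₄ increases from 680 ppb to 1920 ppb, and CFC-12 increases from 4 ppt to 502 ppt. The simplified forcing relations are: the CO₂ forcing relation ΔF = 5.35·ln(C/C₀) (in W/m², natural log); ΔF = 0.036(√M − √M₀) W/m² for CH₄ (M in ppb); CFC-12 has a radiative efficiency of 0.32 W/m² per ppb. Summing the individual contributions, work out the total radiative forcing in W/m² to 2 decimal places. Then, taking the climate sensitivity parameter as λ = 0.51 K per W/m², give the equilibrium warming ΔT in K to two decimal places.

ΔF = 2.23 W/m²; ΔT = 1.14 K

CO₂: 5.35 × ln(374/286) = 5.35 × ln(1.30769) = 5.35 × 0.26826 = 1.4352 W/m².
CH₄: 0.036 × (√1920 − √680) = 0.036 × (43.8178 − 26.0768) = 0.036 × 17.7410 = 0.6387 W/m².
CFC-12: Δ = 502 − 4 = 498 ppt = 0.498 ppb; ΔF = 0.32 × 0.498 = 0.1594 W/m².
Total ΔF = 1.4352 + 0.6387 + 0.1594 = 2.2333 W/m².
ΔT = λ ΔF = 0.51 × 2.23 = 1.1373 K.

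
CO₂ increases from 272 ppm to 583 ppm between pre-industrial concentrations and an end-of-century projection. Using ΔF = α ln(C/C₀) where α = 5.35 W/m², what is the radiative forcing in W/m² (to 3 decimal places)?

ΔF = 4.079 W/m²

CO₂ absorption bands are partially saturated, so forcing scales with the logarithm of the concentration ratio.
CO₂: 5.35 × ln(583/272) = 5.35 × ln(2.14338) = 5.35 × 0.76238 = 4.0787 W/m².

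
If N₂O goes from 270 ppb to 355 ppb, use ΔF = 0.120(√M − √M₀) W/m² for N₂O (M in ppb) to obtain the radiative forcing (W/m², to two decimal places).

N₂O: 0.120 × (√355 − √270) = 0.120 × (18.8414 − 16.4317) = 0.120 × 2.4097 = 0.2892 W/m².

ΔF = 0.29 W/m²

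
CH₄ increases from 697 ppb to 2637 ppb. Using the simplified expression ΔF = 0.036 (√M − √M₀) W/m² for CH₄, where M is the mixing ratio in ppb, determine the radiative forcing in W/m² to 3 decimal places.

ΔF = 0.898 W/m²

CH₄: 0.036 × (√2637 − √697) = 0.036 × (51.3517 − 26.4008) = 0.036 × 24.9509 = 0.8982 W/m².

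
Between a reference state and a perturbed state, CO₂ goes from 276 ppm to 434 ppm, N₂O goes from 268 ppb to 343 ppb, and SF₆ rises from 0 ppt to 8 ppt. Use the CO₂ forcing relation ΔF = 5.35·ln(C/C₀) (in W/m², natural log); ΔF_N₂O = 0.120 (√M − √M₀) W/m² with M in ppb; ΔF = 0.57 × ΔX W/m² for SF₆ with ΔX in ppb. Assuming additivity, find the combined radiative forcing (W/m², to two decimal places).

CO₂: 5.35 × ln(434/276) = 5.35 × ln(1.57246) = 5.35 × 0.45264 = 2.4216 W/m².
N₂O: 0.120 × (√343 − √268) = 0.120 × (18.5203 − 16.3707) = 0.120 × 2.1496 = 0.2580 W/m².
SF₆: Δ = 8 − 0 = 8 ppt = 0.008 ppb; ΔF = 0.57 × 0.008 = 0.0046 W/m².
Total ΔF = 2.4216 + 0.2580 + 0.0046 = 2.6842 W/m².

ΔF = 2.68 W/m²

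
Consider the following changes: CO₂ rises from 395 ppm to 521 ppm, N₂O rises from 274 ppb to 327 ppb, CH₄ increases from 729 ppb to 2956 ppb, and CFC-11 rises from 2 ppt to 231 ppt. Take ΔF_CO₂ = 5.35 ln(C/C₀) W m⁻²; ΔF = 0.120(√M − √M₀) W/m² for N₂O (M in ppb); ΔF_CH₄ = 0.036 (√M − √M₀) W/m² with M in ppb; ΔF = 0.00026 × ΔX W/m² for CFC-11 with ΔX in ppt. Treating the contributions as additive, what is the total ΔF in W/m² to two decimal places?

CO₂: 5.35 × ln(521/395) = 5.35 × ln(1.31899) = 5.35 × 0.27687 = 1.4813 W/m².
N₂O: 0.120 × (√327 − √274) = 0.120 × (18.0831 − 16.5529) = 0.120 × 1.5302 = 0.1836 W/m².
CH₄: 0.036 × (√2956 − √729) = 0.036 × (54.3691 − 27.0000) = 0.036 × 27.3691 = 0.9853 W/m².
CFC-11: ΔF = 0.00026 × (231 − 2) = 0.00026 × 229 = 0.0595 W/m².
Total ΔF = 1.4813 + 0.1836 + 0.9853 + 0.0595 = 2.7097 W/m².

ΔF = 2.71 W/m²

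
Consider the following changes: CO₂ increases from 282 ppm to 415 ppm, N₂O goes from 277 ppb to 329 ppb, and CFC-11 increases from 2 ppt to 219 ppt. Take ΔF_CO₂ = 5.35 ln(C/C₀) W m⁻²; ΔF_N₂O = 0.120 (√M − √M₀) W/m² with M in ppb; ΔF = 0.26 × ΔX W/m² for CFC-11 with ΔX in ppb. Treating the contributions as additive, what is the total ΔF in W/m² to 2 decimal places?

CO₂: 5.35 × ln(415/282) = 5.35 × ln(1.47163) = 5.35 × 0.38637 = 2.0671 W/m².
N₂O: 0.120 × (√329 − √277) = 0.120 × (18.1384 − 16.6433) = 0.120 × 1.4951 = 0.1794 W/m².
CFC-11: Δ = 219 − 2 = 217 ppt = 0.217 ppb; ΔF = 0.26 × 0.217 = 0.0564 W/m².
Total ΔF = 2.0671 + 0.1794 + 0.0564 = 2.3029 W/m².

ΔF = 2.30 W/m²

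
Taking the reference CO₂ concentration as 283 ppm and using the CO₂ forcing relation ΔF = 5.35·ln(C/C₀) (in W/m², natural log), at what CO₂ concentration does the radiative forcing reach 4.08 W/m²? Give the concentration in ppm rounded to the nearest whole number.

Set 5.35 ln(C/283) = 4.08, so ln(C/283) = 4.08/5.35 = 0.76262.
Then C/283 = e^0.76262 = 2.14389, giving C = 283 × 2.14389 = 606.72 ppm.

C ≈ 607 ppm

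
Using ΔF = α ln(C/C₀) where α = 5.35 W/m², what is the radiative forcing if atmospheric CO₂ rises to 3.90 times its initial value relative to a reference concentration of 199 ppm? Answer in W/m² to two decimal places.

Because the forcing depends only on the ratio C/C₀, the initial concentration does not enter.
ΔF = 5.35 × ln(3.90) = 5.35 × 1.36098 = 7.2812 W/m².

ΔF = 7.28 W/m²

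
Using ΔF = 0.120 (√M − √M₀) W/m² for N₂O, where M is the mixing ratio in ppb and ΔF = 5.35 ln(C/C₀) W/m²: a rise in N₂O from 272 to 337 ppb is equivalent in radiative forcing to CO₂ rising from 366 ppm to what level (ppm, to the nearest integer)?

C ≈ 382 ppm

N₂O forcing: 0.120 × (√337 − √272) = 0.120 × (18.3576 − 16.4924) = 0.120 × 1.8652 = 0.22382 W/m².
Set 5.35 ln(C/366) = 0.22382: ln(C/366) = 0.22382/5.35 = 0.04184, so C = 366 × e^0.04184 = 366 × 1.04273 = 381.64 ppm.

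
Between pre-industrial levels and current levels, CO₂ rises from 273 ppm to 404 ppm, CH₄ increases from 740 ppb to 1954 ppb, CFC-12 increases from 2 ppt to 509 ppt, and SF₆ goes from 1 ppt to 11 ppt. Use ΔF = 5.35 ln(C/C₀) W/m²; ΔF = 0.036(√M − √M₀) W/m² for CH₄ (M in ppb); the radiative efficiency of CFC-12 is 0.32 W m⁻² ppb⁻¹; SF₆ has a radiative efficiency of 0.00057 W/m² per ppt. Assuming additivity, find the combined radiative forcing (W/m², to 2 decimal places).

ΔF = 2.88 W/m²

CO₂: 5.35 × ln(404/273) = 5.35 × ln(1.47985) = 5.35 × 0.39194 = 2.0969 W/m².
CH₄: 0.036 × (√1954 − √740) = 0.036 × (44.2041 − 27.2029) = 0.036 × 17.0012 = 0.6120 W/m².
CFC-12: Δ = 509 − 2 = 507 ppt = 0.507 ppb; ΔF = 0.32 × 0.507 = 0.1622 W/m².
SF₆: ΔF = 0.00057 × (11 − 1) = 0.00057 × 10 = 0.0057 W/m².
Total ΔF = 2.0969 + 0.6120 + 0.1622 + 0.0057 = 2.8768 W/m².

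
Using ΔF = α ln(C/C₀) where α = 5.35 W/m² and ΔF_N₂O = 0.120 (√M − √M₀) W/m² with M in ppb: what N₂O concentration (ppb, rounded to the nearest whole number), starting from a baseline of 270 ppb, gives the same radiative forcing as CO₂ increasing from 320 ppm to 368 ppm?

M ≈ 514 ppb

CO₂ forcing: 5.35 × ln(368/320) = 5.35 × 0.139762 = 0.74773 W/m².
Set 0.120(√M − √270) = 0.74773: √M = 0.74773/0.120 + √270 = 6.2311 + 16.4317 = 22.6628.
M = (22.6628)² = 513.60 ppb.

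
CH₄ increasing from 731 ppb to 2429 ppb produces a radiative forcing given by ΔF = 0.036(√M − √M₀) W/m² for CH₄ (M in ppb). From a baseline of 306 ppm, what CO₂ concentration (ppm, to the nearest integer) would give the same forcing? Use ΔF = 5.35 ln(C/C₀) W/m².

CH₄ forcing: 0.036 × (√2429 − √731) = 0.036 × (49.2849 − 27.0370) = 0.036 × 22.2479 = 0.80092 W/m².
Set 5.35 ln(C/306) = 0.80092: ln(C/306) = 0.80092/5.35 = 0.14970, so C = 306 × e^0.14970 = 306 × 1.16149 = 355.42 ppm.

C ≈ 355 ppm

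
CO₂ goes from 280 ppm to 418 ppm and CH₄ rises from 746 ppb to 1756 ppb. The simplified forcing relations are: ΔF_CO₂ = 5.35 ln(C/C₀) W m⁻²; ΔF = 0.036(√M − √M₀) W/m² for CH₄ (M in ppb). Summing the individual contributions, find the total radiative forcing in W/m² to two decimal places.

CO₂: 5.35 × ln(418/280) = 5.35 × ln(1.49286) = 5.35 × 0.40069 = 2.1437 W/m².
CH₄: 0.036 × (√1756 − √746) = 0.036 × (41.9047 − 27.3130) = 0.036 × 14.5917 = 0.5253 W/m².
Total ΔF = 2.1437 + 0.5253 = 2.6690 W/m².

ΔF = 2.67 W/m²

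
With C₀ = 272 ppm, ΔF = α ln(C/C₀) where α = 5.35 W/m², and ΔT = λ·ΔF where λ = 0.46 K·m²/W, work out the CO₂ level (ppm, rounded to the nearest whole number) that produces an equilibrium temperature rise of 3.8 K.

C ≈ 1274 ppm

Required forcing: ΔF = ΔT/λ = 3.8/0.46 = 8.2609 W/m².
Then ln(C/272) = ΔF/5.35 = 8.2609/5.35 = 1.54409.
So C = 272 × e^1.54409 = 272 × 4.68371 = 1273.97 ppm.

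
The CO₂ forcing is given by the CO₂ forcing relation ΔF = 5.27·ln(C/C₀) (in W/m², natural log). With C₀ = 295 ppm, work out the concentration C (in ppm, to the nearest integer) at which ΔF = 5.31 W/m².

C ≈ 808 ppm

Set 5.27 ln(C/295) = 5.31, so ln(C/295) = 5.31/5.27 = 1.00759.
Then C/295 = e^1.00759 = 2.73899, giving C = 295 × 2.73899 = 808.00 ppm.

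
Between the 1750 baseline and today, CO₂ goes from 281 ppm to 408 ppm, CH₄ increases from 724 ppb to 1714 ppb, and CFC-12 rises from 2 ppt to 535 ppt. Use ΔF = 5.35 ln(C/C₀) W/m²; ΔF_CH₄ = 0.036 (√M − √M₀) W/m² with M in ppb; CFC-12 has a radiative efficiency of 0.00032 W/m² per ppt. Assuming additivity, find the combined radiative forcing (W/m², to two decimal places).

ΔF = 2.69 W/m²

CO₂: 5.35 × ln(408/281) = 5.35 × ln(1.45196) = 5.35 × 0.37291 = 1.9951 W/m².
CH₄: 0.036 × (√1714 − √724) = 0.036 × (41.4005 − 26.9072) = 0.036 × 14.4933 = 0.5218 W/m².
CFC-12: ΔF = 0.00032 × (535 − 2) = 0.00032 × 533 = 0.1706 W/m².
Total ΔF = 1.9951 + 0.5218 + 0.1706 = 2.6875 W/m².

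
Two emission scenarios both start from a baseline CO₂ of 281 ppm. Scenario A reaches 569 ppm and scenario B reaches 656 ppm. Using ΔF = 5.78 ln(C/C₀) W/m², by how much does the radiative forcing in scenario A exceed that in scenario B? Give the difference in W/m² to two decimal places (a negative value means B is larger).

ΔF_A = 5.78 ln(569/281) = 5.78 × 0.70553 = 4.0780 W/m².
ΔF_B = 5.78 ln(656/281) = 5.78 × 0.84781 = 4.9003 W/m².
Difference: 4.0780 − 4.9003 = -0.8223 W/m².

ΔF_A − ΔF_B = -0.82 W/m²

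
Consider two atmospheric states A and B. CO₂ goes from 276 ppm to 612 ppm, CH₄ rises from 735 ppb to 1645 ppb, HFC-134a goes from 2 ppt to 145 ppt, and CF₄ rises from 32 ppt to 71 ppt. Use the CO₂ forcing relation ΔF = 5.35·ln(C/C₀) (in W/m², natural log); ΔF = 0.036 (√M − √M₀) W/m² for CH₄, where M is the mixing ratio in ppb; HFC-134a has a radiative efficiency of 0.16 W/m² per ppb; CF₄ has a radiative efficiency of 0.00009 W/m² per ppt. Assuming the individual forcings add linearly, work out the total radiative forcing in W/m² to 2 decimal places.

ΔF = 4.77 W/m²

CO₂: 5.35 × ln(612/276) = 5.35 × ln(2.21739) = 5.35 × 0.79633 = 4.2604 W/m².
CH₄: 0.036 × (√1645 − √735) = 0.036 × (40.5586 − 27.1109) = 0.036 × 13.4477 = 0.4841 W/m².
HFC-134a: Δ = 145 − 2 = 143 ppt = 0.143 ppb; ΔF = 0.16 × 0.143 = 0.0229 W/m².
CF₄: ΔF = 0.00009 × (71 − 32) = 0.00009 × 39 = 0.0035 W/m².
Total ΔF = 4.2604 + 0.4841 + 0.0229 + 0.0035 = 4.7709 W/m².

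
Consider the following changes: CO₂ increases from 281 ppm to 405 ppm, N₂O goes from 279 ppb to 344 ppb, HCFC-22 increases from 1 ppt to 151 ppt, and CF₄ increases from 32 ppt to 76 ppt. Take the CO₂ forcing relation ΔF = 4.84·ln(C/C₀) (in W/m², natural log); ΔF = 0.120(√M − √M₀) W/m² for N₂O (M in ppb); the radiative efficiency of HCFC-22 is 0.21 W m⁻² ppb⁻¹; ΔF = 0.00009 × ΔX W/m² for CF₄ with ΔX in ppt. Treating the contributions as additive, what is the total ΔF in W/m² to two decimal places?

ΔF = 2.03 W/m²

CO₂: 4.84 × ln(405/281) = 4.84 × ln(1.44128) = 4.84 × 0.36553 = 1.7692 W/m².
N₂O: 0.120 × (√344 − √279) = 0.120 × (18.5472 − 16.7033) = 0.120 × 1.8439 = 0.2213 W/m².
HCFC-22: Δ = 151 − 1 = 150 ppt = 0.150 ppb; ΔF = 0.21 × 0.150 = 0.0315 W/m².
CF₄: ΔF = 0.00009 × (76 − 32) = 0.00009 × 44 = 0.0040 W/m².
Total ΔF = 1.7692 + 0.2213 + 0.0315 + 0.0040 = 2.0260 W/m².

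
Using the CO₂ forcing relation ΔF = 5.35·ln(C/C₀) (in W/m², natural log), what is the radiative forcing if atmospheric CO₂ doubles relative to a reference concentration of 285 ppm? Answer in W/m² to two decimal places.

ΔF = 3.71 W/m²

Because the forcing depends only on the ratio C/C₀, the initial concentration does not enter.
ΔF = 5.35 × ln(2) = 5.35 × 0.69315 = 3.7084 W/m².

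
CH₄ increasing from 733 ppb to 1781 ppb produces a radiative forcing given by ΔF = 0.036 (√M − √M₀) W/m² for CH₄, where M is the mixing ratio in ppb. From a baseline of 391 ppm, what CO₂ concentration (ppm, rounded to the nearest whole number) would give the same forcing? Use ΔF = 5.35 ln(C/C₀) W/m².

CH₄ forcing: 0.036 × (√1781 − √733) = 0.036 × (42.2019 − 27.0740) = 0.036 × 15.1279 = 0.54460 W/m².
Set 5.35 ln(C/391) = 0.54460: ln(C/391) = 0.54460/5.35 = 0.10179, so C = 391 × e^0.10179 = 391 × 1.10715 = 432.90 ppm.

C ≈ 433 ppm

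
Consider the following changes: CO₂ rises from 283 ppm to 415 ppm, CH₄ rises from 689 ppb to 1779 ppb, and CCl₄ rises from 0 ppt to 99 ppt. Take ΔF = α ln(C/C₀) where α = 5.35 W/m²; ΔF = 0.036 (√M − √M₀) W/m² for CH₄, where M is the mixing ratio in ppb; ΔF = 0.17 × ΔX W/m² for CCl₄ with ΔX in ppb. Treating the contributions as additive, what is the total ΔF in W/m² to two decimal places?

CO₂: 5.35 × ln(415/283) = 5.35 × ln(1.46643) = 5.35 × 0.38283 = 2.0481 W/m².
CH₄: 0.036 × (√1779 − √689) = 0.036 × (42.1782 − 26.2488) = 0.036 × 15.9294 = 0.5735 W/m².
CCl₄: Δ = 99 − 0 = 99 ppt = 0.099 ppb; ΔF = 0.17 × 0.099 = 0.0168 W/m².
Total ΔF = 2.0481 + 0.5735 + 0.0168 = 2.6384 W/m².

ΔF = 2.64 W/m²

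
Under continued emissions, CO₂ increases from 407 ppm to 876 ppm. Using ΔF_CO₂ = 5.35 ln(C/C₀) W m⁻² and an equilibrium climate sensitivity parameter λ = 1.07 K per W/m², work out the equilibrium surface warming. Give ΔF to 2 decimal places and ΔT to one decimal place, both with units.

CO₂: 5.35 × ln(876/407) = 5.35 × ln(2.15233) = 5.35 × 0.76655 = 4.1010 W/m².
ΔT = λ ΔF = 1.07 × 4.10 = 4.3870 K.

ΔF = 4.10 W/m²; ΔT = 4.4 K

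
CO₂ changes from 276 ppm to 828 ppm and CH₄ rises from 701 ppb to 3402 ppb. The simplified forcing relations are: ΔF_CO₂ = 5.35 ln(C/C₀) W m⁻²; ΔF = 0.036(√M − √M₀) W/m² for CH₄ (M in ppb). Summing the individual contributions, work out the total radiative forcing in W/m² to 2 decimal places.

CO₂: 5.35 × ln(828/276) = 5.35 × ln(3.00000) = 5.35 × 1.09861 = 5.8776 W/m².
CH₄: 0.036 × (√3402 − √701) = 0.036 × (58.3267 − 26.4764) = 0.036 × 31.8503 = 1.1466 W/m².
Total ΔF = 5.8776 + 1.1466 = 7.0242 W/m².

ΔF = 7.02 W/m²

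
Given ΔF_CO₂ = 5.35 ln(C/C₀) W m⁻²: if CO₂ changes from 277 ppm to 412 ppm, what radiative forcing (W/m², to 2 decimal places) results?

CO₂: 5.35 × ln(412/277) = 5.35 × ln(1.48736) = 5.35 × 0.39700 = 2.1240 W/m².

ΔF = 2.12 W/m²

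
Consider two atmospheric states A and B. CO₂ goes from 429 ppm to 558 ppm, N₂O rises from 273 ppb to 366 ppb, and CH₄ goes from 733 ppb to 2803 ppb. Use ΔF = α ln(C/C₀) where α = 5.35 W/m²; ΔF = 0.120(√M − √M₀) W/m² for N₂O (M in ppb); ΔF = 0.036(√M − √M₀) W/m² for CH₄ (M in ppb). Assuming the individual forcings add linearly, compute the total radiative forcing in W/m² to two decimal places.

ΔF = 2.65 W/m²

CO₂: 5.35 × ln(558/429) = 5.35 × ln(1.30070) = 5.35 × 0.26290 = 1.4065 W/m².
N₂O: 0.120 × (√366 − √273) = 0.120 × (19.1311 − 16.5227) = 0.120 × 2.6084 = 0.3130 W/m².
CH₄: 0.036 × (√2803 − √733) = 0.036 × (52.9434 − 27.0740) = 0.036 × 25.8694 = 0.9313 W/m².
Total ΔF = 1.4065 + 0.3130 + 0.9313 = 2.6508 W/m².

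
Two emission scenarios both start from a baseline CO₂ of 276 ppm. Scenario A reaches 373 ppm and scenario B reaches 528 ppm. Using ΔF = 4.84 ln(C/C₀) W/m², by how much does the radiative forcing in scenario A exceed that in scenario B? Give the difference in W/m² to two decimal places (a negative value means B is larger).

ΔF_A − ΔF_B = -1.68 W/m²

ΔF_A = 4.84 ln(373/276) = 4.84 × 0.30118 = 1.4577 W/m².
ΔF_B = 4.84 ln(528/276) = 4.84 × 0.64870 = 3.1397 W/m².
Difference: 1.4577 − 3.1397 = -1.6820 W/m².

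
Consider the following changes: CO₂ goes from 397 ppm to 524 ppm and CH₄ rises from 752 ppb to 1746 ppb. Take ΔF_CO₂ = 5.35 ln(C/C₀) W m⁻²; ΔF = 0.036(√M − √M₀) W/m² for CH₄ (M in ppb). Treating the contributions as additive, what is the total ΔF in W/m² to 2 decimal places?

CO₂: 5.35 × ln(524/397) = 5.35 × ln(1.31990) = 5.35 × 0.27756 = 1.4849 W/m².
CH₄: 0.036 × (√1746 − √752) = 0.036 × (41.7852 − 27.4226) = 0.036 × 14.3626 = 0.5171 W/m².
Total ΔF = 1.4849 + 0.5171 = 2.0020 W/m².

ΔF = 2.00 W/m²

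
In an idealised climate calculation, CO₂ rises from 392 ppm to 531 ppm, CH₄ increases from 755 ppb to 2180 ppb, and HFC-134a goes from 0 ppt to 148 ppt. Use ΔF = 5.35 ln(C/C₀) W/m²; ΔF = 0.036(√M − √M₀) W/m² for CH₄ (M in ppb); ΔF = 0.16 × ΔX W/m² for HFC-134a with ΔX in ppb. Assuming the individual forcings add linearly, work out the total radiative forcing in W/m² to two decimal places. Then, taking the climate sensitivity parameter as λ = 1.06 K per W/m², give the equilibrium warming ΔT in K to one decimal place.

ΔF = 2.34 W/m²; ΔT = 2.5 K

CO₂: 5.35 × ln(531/392) = 5.35 × ln(1.35459) = 5.35 × 0.30350 = 1.6237 W/m².
CH₄: 0.036 × (√2180 − √755) = 0.036 × (46.6905 − 27.4773) = 0.036 × 19.2132 = 0.6917 W/m².
HFC-134a: Δ = 148 − 0 = 148 ppt = 0.148 ppb; ΔF = 0.16 × 0.148 = 0.0237 W/m².
Total ΔF = 1.6237 + 0.6917 + 0.0237 = 2.3391 W/m².
ΔT = λ ΔF = 1.06 × 2.34 = 2.4804 K.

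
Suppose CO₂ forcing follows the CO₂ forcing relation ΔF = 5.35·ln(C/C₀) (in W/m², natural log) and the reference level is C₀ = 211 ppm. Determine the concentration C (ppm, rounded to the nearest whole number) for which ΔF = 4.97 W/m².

C ≈ 534 ppm

Set 5.35 ln(C/211) = 4.97, so ln(C/211) = 4.97/5.35 = 0.92897.
Then C/211 = e^0.92897 = 2.53190, giving C = 211 × 2.53190 = 534.23 ppm.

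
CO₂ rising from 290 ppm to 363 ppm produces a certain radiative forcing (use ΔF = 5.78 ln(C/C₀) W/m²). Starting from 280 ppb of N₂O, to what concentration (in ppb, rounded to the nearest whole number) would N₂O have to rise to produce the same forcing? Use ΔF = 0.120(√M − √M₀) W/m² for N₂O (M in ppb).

M ≈ 759 ppb

CO₂ forcing: 5.78 × ln(363/290) = 5.78 × 0.224522 = 1.29774 W/m².
Set 0.120(√M − √280) = 1.29774: √M = 1.29774/0.120 + √280 = 10.8145 + 16.7332 = 27.5477.
M = (27.5477)² = 758.88 ppb.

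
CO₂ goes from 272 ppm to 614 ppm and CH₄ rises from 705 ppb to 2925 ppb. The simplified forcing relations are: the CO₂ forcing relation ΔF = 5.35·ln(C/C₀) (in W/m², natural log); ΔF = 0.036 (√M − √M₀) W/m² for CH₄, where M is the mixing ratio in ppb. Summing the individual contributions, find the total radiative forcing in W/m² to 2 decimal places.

CO₂: 5.35 × ln(614/272) = 5.35 × ln(2.25735) = 5.35 × 0.81419 = 4.3559 W/m².
CH₄: 0.036 × (√2925 − √705) = 0.036 × (54.0833 − 26.5518) = 0.036 × 27.5315 = 0.9911 W/m².
Total ΔF = 4.3559 + 0.9911 = 5.3470 W/m².

ΔF = 5.35 W/m²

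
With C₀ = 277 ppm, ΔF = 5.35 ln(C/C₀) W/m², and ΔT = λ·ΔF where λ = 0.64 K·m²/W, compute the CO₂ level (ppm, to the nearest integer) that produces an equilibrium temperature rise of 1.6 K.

Required forcing: ΔF = ΔT/λ = 1.6/0.64 = 2.5000 W/m².
Then ln(C/277) = ΔF/5.35 = 2.5000/5.35 = 0.46729.
So C = 277 × e^0.46729 = 277 × 1.59566 = 442.00 ppm.

C ≈ 442 ppm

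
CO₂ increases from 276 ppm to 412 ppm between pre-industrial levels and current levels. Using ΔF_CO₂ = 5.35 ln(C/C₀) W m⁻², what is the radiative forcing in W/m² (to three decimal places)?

ΔF = 2.143 W/m²

CO₂ absorption bands are partially saturated, so forcing scales with the logarithm of the concentration ratio.
CO₂: 5.35 × ln(412/276) = 5.35 × ln(1.49275) = 5.35 × 0.40062 = 2.1433 W/m².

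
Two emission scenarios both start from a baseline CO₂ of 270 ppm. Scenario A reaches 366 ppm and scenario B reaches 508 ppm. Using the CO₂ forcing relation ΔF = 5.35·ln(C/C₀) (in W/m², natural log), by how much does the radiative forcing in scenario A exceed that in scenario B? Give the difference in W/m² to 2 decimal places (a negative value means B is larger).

ΔF_A − ΔF_B = -1.75 W/m²

ΔF_A = 5.35 ln(366/270) = 5.35 × 0.30421 = 1.6275 W/m².
ΔF_B = 5.35 ln(508/270) = 5.35 × 0.63206 = 3.3815 W/m².
Difference: 1.6275 − 3.3815 = -1.7540 W/m².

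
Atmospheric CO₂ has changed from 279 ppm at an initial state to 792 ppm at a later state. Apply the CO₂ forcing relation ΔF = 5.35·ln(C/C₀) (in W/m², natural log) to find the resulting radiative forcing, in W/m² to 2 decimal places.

CO₂: 5.35 × ln(792/279) = 5.35 × ln(2.83871) = 5.35 × 1.04335 = 5.5819 W/m².

ΔF = 5.58 W/m²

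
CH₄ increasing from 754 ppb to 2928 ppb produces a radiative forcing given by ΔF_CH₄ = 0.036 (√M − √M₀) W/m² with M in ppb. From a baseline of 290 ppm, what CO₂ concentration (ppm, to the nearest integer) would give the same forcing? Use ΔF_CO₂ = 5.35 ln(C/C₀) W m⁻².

C ≈ 347 ppm

CH₄ forcing: 0.036 × (√2928 − √754) = 0.036 × (54.1110 − 27.4591) = 0.036 × 26.6519 = 0.95947 W/m².
Set 5.35 ln(C/290) = 0.95947: ln(C/290) = 0.95947/5.35 = 0.17934, so C = 290 × e^0.17934 = 290 × 1.19643 = 346.96 ppm.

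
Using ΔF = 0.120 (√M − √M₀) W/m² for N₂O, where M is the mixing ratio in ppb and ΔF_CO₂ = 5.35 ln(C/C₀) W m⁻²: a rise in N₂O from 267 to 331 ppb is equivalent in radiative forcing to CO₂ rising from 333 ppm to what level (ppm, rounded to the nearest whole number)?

N₂O forcing: 0.120 × (√331 − √267) = 0.120 × (18.1934 − 16.3401) = 0.120 × 1.8533 = 0.22240 W/m².
Set 5.35 ln(C/333) = 0.22240: ln(C/333) = 0.22240/5.35 = 0.04157, so C = 333 × e^0.04157 = 333 × 1.04245 = 347.14 ppm.

C ≈ 347 ppm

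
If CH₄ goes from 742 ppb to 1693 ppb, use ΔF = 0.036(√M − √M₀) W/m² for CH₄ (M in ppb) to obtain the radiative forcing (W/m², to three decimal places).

ΔF = 0.501 W/m²

CH₄: 0.036 × (√1693 − √742) = 0.036 × (41.1461 − 27.2397) = 0.036 × 13.9064 = 0.5006 W/m².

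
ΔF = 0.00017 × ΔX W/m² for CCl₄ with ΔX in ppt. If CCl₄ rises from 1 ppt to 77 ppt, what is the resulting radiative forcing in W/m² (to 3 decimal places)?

CCl₄: ΔF = 0.00017 × (77 − 1) = 0.00017 × 76 = 0.0129 W/m².

ΔF = 0.013 W/m²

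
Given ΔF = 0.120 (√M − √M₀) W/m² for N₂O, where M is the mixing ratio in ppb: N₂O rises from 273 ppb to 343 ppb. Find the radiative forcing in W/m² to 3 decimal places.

ΔF = 0.240 W/m²

N₂O: 0.120 × (√343 − √273) = 0.120 × (18.5203 − 16.5227) = 0.120 × 1.9976 = 0.2397 W/m².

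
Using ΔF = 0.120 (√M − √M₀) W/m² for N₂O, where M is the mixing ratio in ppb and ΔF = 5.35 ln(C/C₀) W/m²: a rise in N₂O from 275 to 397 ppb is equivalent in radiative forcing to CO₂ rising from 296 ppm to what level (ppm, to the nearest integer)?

N₂O forcing: 0.120 × (√397 − √275) = 0.120 × (19.9249 − 16.5831) = 0.120 × 3.3418 = 0.40102 W/m².
Set 5.35 ln(C/296) = 0.40102: ln(C/296) = 0.40102/5.35 = 0.07496, so C = 296 × e^0.07496 = 296 × 1.07784 = 319.04 ppm.

C ≈ 319 ppm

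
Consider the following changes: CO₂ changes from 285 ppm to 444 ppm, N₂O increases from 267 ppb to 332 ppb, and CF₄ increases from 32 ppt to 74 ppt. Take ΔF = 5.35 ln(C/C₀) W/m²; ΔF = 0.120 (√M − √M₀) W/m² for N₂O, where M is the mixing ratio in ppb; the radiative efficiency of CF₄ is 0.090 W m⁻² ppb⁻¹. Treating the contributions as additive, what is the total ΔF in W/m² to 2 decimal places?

CO₂: 5.35 × ln(444/285) = 5.35 × ln(1.55789) = 5.35 × 0.44333 = 2.3718 W/m².
N₂O: 0.120 × (√332 − √267) = 0.120 × (18.2209 − 16.3401) = 0.120 × 1.8808 = 0.2257 W/m².
CF₄: Δ = 74 − 32 = 42 ppt = 0.042 ppb; ΔF = 0.090 × 0.042 = 0.0038 W/m².
Total ΔF = 2.3718 + 0.2257 + 0.0038 = 2.6013 W/m².

ΔF = 2.60 W/m²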